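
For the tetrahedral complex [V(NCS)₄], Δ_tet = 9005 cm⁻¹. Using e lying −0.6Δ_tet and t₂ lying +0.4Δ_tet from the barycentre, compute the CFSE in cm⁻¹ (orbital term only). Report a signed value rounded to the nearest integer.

Each NCS⁻ contributes -1; 4 × (-1) = -4. With overall charge +0, V is in the +4 oxidation state.
Group 5 minus oxidation state +4 gives a d¹ configuration for V⁴⁺.
Tetrahedral splitting is small, so the complex is high-spin.
Electron filling gives e¹ t₂⁰.
The orbital stabilization is -0.6Δ_tet = -0.6 × 9005 = -5403 cm⁻¹.

-5403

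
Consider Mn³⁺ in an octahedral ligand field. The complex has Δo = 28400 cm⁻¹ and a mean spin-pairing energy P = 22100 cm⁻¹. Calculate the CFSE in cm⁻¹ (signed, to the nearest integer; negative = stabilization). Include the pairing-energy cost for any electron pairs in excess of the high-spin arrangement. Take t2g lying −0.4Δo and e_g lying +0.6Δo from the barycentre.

-23340

Mn sits in group 7; removing 3 electrons leaves Mn³⁺ with 7 − 3 = 4 d electrons.
Since Δo = 28400 cm⁻¹ > P = 22100 cm⁻¹, the complex adopts the low-spin configuration.
That gives t2g^4 e_g^0.
Orbital CFSE = -1.6Δo = -1.6 × 28400 = -45440 cm⁻¹.
Excess pairs vs high-spin: 1 − 0 = 1; pairing cost = +22100 cm⁻¹.
Net CFSE = -45440 + 22100 = -23340 cm⁻¹.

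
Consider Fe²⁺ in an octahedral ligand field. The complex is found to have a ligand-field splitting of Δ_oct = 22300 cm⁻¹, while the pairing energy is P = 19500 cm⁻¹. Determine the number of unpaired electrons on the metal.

0

Fe is in group 8, so Fe²⁺ is d⁶ (8 − 2 = 6).
Here Δ_oct > P (22300 > 19500), so the low-spin state is favoured.
Configuration: t₂g⁶ eg⁰.
Unpaired electrons: 0.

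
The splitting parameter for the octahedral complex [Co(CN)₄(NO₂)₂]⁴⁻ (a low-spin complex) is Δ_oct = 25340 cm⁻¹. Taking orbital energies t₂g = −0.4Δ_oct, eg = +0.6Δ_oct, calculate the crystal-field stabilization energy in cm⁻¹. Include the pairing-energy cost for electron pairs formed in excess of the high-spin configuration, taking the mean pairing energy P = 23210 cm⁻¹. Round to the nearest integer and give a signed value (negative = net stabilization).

-22402

Ligand charges: 4×(-1) from CN⁻ and 2×(-1) from NO₂⁻ sum to -6; with overall charge -4, Co is +2.
Co²⁺: group 9, so d-count = 9 − 2 = 7.
Configuration: t₂g⁶ eg¹.
CFSE(orbital) = 6×(-0.4Δ_oct) + 1×(0.6Δ_oct) = -1.8Δ_oct; with Δ_oct = 25340 cm⁻¹ that is -45612 cm⁻¹.
High-spin d⁷ would be t₂g⁵ eg² with 2 pairs; low-spin has 3, so 1 excess pair costs +1P = +23210 cm⁻¹.
Net CFSE = -45612 + 23210 = -22402 cm⁻¹.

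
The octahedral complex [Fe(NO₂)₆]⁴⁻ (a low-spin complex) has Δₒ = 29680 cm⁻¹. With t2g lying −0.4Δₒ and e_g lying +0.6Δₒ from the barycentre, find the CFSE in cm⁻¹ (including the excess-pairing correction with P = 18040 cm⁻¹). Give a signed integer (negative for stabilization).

-35152

Each NO₂⁻ contributes -1; 6 × (-1) = -6. With overall charge -4, Fe is in the +2 oxidation state.
Fe²⁺: group 8, so d-count = 8 − 2 = 6.
The d⁶ electrons fill as t2g^6 e_g^0.
The orbital stabilization is -2.4Δₒ = -2.4 × 29680 = -71232 cm⁻¹.
Pairing penalty: 3 pairs vs 1 in the high-spin reference → 2 extra × P = 36080 cm⁻¹.
Combining: -71232 + 36080 = -35152 cm⁻¹.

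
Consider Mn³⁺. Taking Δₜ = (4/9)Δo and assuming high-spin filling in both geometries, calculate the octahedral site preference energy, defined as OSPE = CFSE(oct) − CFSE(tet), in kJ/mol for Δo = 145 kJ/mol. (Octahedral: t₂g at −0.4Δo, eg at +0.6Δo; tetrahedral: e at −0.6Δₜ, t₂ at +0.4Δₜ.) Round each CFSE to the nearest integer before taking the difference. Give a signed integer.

-61

Mn sits in group 7; removing 3 electrons leaves Mn³⁺ with 7 − 3 = 4 d electrons.
Octahedral high-spin t₂g³ eg¹: CFSE = -0.6 × 145 = -87 kJ/mol.
Tetrahedral: e² t₂², CFSE = 2(−0.6) + 2(+0.4) = -0.4Δₜ = -0.4 × (4/9) × 145 = -26 kJ/mol.
OSPE = -87 − (-26) = -61 kJ/mol.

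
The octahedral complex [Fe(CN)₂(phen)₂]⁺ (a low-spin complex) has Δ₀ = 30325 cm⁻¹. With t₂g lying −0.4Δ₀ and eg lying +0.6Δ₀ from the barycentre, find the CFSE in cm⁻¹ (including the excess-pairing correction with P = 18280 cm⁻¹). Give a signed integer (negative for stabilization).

-24090

Ligand charges: 2×(-1) from CN⁻ and 2×(+0) from phen sum to -2; with overall charge +1, Fe is +3.
Fe³⁺: group 8, so d-count = 8 − 3 = 5.
Electron filling gives t₂g⁵ eg⁰.
CFSE(orbital) = 5×(-0.4Δ₀) + 0×(0.6Δ₀) = -2.0Δ₀; with Δ₀ = 30325 cm⁻¹ that is -60650 cm⁻¹.
Pairing penalty: 2 pairs vs 0 in the high-spin reference → 2 extra × P = 36560 cm⁻¹.
Overall CFSE = -60650 + 36560 = -24090 cm⁻¹.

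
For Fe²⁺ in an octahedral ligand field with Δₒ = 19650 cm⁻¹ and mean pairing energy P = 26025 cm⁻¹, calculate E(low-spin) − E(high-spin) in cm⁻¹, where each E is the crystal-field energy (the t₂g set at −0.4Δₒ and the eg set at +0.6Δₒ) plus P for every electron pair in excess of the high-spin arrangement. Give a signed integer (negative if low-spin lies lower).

Fe sits in group 8; removing 2 electrons leaves Fe²⁺ with 8 − 2 = 6 d electrons.
High-spin: t₂g⁴ eg², CFSE = -0.4Δₒ = -7860 cm⁻¹.
For low-spin the configuration is t₂g⁶ eg⁰: orbital energy -2.4 × 19650 = -47160 cm⁻¹, and 2 additional pairs relative to high-spin add 52050 cm⁻¹, giving 4890 cm⁻¹.
E(LS) − E(HS) = 4890 − (-7860) = 12750 cm⁻¹.

12750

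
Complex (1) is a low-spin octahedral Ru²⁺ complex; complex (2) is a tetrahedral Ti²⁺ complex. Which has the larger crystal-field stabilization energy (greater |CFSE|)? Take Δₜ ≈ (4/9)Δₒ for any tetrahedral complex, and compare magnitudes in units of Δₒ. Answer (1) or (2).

(1)

(1): Ru sits in group 8; removing 2 electrons leaves Ru²⁺ with 8 − 2 = 6 d electrons; t₂g⁶ eg⁰, CFSE = -2.4Δₒ.
(2): Ti²⁺: group 4, so d-count = 4 − 2 = 2; Tetrahedral splitting is small, so the complex is high-spin; e² t₂⁰, CFSE = -1.2Δₜ ≈ -0.53Δₒ.
So (1) has the larger |CFSE|.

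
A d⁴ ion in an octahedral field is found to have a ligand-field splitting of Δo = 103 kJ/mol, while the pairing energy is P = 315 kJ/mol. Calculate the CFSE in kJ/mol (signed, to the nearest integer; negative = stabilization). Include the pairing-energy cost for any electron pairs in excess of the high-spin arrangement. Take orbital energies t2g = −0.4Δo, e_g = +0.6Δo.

Here Δo < P (103 < 315), so the high-spin state is favoured.
Configuration: t2g^3 e_g^1.
Orbital CFSE = -0.6Δo = -0.6 × 103 = -62 kJ/mol.
High-spin has no excess pairs, so no pairing correction applies.

-62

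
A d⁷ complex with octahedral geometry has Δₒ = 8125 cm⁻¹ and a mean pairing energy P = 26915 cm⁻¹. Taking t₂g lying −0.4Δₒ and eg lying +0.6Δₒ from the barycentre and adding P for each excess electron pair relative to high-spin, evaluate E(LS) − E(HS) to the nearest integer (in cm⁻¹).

18790

High-spin d⁷ fills as t₂g⁵ eg² with CFSE 5(−0.4) + 2(+0.6) = -0.8Δₒ = -6500 cm⁻¹.
For low-spin the configuration is t₂g⁶ eg¹: orbital energy -1.8 × 8125 = -14625 cm⁻¹, and 1 additional pair relative to high-spin adds 26915 cm⁻¹, giving 12290 cm⁻¹.
The difference is 12290 − (-6500) = 18790 cm⁻¹, so high-spin lies lower.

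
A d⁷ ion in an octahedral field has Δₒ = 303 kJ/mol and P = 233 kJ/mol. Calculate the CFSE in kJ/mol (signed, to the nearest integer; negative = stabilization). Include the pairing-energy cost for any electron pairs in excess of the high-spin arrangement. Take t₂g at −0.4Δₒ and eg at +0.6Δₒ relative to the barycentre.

-312

Since Δₒ = 303 kJ/mol > P = 233 kJ/mol, the complex adopts the low-spin configuration.
That gives t₂g⁶ eg¹.
Orbital CFSE = -1.8Δₒ = -1.8 × 303 = -545 kJ/mol.
Excess pairs vs high-spin: 3 − 2 = 1; pairing cost = +233 kJ/mol.
Net CFSE = -545 + 233 = -312 kJ/mol.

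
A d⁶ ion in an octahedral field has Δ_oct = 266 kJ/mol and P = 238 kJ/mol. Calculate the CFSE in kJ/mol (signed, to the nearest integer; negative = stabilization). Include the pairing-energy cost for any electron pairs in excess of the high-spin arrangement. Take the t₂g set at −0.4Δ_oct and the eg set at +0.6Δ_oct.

Here Δ_oct > P (266 > 238), so the low-spin state is favoured.
Filling d⁶ accordingly: t₂g⁶ eg⁰.
Orbital CFSE = -2.4Δ_oct = -2.4 × 266 = -638 kJ/mol.
Excess pairs vs high-spin: 3 − 1 = 2; pairing cost = +476 kJ/mol.
Net CFSE = -638 + 476 = -162 kJ/mol.

-162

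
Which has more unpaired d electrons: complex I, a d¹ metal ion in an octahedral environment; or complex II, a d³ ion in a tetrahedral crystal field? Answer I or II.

II

I: t2g^1 e_g^0 → 1 unpaired.
II: Tetrahedral fields are weak (Δₜ ≈ 4/9 Δₒ), so electrons fill high-spin; e² t₂¹ → 3 unpaired.
So II has more unpaired electrons.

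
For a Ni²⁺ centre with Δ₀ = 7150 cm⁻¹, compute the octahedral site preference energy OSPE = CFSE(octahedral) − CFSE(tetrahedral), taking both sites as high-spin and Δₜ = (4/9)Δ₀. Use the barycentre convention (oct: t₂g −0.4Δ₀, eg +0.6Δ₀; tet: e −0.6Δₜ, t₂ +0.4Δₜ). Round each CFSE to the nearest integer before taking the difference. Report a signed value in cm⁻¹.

-6038

Group 10 minus oxidation state +2 gives a d⁸ configuration for Ni²⁺.
Octahedral high-spin t₂g⁶ eg²: CFSE = -1.2 × 7150 = -8580 cm⁻¹.
In a tetrahedral site the filling is e⁴ t₂⁴: CFSE(tet) = -0.8Δₜ = -0.8 × (4/9)(7150) = -2542 cm⁻¹.
OSPE = CFSE(oct) − CFSE(tet) = -8580 − (-2542) = -6038 cm⁻¹.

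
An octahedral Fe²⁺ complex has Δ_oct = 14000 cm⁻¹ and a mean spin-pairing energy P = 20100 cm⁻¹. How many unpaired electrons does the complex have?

4

Group 8 minus oxidation state +2 gives a d⁶ configuration for Fe²⁺.
Since Δ_oct = 14000 cm⁻¹ < P = 20100 cm⁻¹, the complex adopts the high-spin configuration.
That gives t2g^4 e_g^2.
Unpaired electrons: 4.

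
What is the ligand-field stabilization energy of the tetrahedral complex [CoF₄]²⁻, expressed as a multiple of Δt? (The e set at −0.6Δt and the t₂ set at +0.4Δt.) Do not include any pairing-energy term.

-1.2 Δt

Each F⁻ contributes -1; 4 × (-1) = -4. With overall charge -2, Co is in the +2 oxidation state.
Co²⁺: group 9, so d-count = 9 − 2 = 7.
With tetrahedral geometry the complex is necessarily high-spin.
Configuration: e⁴ t₂³.
CFSE = 4(-0.6Δt) + 3(0.4Δt) = -2.4Δt + 1.2Δt = -1.2Δt.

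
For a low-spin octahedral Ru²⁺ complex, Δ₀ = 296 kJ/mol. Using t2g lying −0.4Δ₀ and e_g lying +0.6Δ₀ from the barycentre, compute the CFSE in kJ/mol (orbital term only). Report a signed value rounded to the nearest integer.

-710

Ru is in group 8, so Ru²⁺ is d⁶ (8 − 2 = 6).
Configuration: t2g^6 e_g^0.
CFSE(orbital) = 6×(-0.4Δ₀) + 0×(0.6Δ₀) = -2.4Δ₀; with Δ₀ = 296 kJ/mol that is -710 kJ/mol.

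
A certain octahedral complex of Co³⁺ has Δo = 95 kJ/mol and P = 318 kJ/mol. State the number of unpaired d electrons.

Co³⁺: group 9, so d-count = 9 − 3 = 6.
Here Δo < P (95 < 318), so the high-spin state is favoured.
That gives t2g^4 e_g^2.
Unpaired electrons: 4.

4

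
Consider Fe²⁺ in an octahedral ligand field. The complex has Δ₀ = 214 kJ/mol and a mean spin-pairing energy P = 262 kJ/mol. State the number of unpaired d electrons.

4

Fe²⁺: group 8, so d-count = 8 − 2 = 6.
With Δ₀ < P the complex is high-spin.
That gives t₂g⁴ eg².
Unpaired electrons: 4.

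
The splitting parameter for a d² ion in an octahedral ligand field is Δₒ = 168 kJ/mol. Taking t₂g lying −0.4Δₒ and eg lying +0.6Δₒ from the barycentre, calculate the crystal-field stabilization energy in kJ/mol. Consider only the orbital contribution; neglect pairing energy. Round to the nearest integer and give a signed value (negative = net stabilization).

-134

The d² electrons fill as t₂g² eg⁰.
CFSE(orbital) = 2×(-0.4Δₒ) + 0×(0.6Δₒ) = -0.8Δₒ; with Δₒ = 168 kJ/mol that is -134 kJ/mol.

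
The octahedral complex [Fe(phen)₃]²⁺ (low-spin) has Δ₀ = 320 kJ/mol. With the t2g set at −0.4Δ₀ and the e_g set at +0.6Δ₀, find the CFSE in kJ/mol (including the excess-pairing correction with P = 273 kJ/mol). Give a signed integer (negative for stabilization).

-222

phen is neutral, so the +2 overall charge sits on Fe: oxidation state +2.
Fe²⁺: group 8, so d-count = 8 − 2 = 6.
Configuration: t2g^6 e_g^0.
CFSE(orbital) = 6×(-0.4Δ₀) + 0×(0.6Δ₀) = -2.4Δ₀; with Δ₀ = 320 kJ/mol that is -768 kJ/mol.
Relative to high-spin t2g^4 e_g^2 (1 paired), the low-spin configuration has 2 additional pairs, contributing +2 × 273 = +546 kJ/mol.
Net CFSE = -768 + 546 = -222 kJ/mol.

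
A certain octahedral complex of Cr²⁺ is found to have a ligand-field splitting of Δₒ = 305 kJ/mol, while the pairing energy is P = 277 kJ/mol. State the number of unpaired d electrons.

Cr sits in group 6; removing 2 electrons leaves Cr²⁺ with 6 − 2 = 4 d electrons.
Δₒ > P, so pairing is preferred: the ground state is low-spin.
Filling d⁴ accordingly: t₂g⁴ eg⁰.
Unpaired electrons: 2.

2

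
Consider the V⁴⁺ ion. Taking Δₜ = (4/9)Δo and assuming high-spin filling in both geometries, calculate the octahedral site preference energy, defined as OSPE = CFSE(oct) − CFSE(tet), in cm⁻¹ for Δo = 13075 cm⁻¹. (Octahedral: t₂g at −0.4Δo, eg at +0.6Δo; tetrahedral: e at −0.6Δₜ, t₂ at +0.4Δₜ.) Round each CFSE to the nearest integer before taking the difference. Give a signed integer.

-1743

V⁴⁺: group 5, so d-count = 5 − 4 = 1.
Octahedral high-spin t₂g¹ eg⁰: CFSE = -0.4 × 13075 = -5230 cm⁻¹.
Tetrahedral: e¹ t₂⁰, CFSE = 1(−0.6) + 0(+0.4) = -0.6Δₜ = -0.6 × (4/9) × 13075 = -3487 cm⁻¹.
OSPE = -5230 − (-3487) = -1743 cm⁻¹.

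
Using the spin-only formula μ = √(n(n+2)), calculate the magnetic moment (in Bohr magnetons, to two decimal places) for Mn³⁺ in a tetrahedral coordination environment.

Mn³⁺: group 7, so d-count = 7 − 3 = 4.
With tetrahedral geometry the complex is necessarily high-spin.
Configuration: e² t₂² → 4 unpaired electrons.
μ(spin-only) = √[4(4+2)] = √24 ≈ 4.90 Bohr magnetons.

4.90 Bohr magnetons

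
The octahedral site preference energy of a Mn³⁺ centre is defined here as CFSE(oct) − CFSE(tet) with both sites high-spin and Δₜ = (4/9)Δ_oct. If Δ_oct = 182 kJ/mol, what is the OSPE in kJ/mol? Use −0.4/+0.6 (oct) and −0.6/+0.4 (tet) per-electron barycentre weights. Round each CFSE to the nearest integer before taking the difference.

-77

Group 7 minus oxidation state +3 gives a d⁴ configuration for Mn³⁺.
In an octahedral site d⁴ (HS) is t2g^3 e_g^1, giving CFSE(oct) = -0.6Δ_oct = -109 kJ/mol.
Tetrahedral e^2 t2^2 gives -0.4Δₜ = -0.4 × (4/9) × 182 = -32 kJ/mol.
Subtracting, OSPE = -109 − (-32) = -77 kJ/mol.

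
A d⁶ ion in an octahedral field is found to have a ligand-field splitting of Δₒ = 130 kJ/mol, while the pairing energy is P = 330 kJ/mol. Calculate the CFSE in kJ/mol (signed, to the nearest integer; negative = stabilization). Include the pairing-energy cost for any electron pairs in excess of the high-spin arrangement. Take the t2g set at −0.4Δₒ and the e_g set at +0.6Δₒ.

Since Δₒ = 130 kJ/mol < P = 330 kJ/mol, the complex adopts the high-spin configuration.
Configuration: t2g^4 e_g^2.
Orbital CFSE = -0.4Δₒ = -0.4 × 130 = -52 kJ/mol.
High-spin has no excess pairs, so no pairing correction applies.

-52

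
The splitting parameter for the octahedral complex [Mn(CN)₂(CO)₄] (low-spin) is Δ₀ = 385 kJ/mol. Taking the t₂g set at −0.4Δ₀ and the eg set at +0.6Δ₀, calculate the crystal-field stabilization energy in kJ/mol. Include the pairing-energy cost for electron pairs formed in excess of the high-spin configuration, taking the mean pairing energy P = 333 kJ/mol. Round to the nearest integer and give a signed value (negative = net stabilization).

Ligand charges: 2×(-1) from CN⁻ and 4×(+0) from CO sum to -2; with overall charge +0, Mn is +2.
Mn²⁺: group 7, so d-count = 7 − 2 = 5.
Configuration: t₂g⁵ eg⁰.
The orbital stabilization is -2.0Δ₀ = -2.0 × 385 = -770 kJ/mol.
Pairing penalty: 2 pairs vs 0 in the high-spin reference → 2 extra × P = 666 kJ/mol.
Overall CFSE = -770 + 666 = -104 kJ/mol.

-104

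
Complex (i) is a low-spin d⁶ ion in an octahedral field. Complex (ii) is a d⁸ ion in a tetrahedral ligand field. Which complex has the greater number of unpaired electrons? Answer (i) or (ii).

(ii)

(i): t₂g⁶ eg⁰ → 0 unpaired.
(ii): With tetrahedral geometry the complex is necessarily high-spin; e⁴ t₂⁴ → 2 unpaired.
So (ii) has more unpaired electrons.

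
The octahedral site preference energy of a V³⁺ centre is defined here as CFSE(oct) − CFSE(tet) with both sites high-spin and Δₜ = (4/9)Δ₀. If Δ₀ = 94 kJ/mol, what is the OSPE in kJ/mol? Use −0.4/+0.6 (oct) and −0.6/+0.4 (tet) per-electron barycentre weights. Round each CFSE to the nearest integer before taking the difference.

V³⁺: group 5, so d-count = 5 − 3 = 2.
Octahedral high-spin t2g^2 e_g^0: CFSE = -0.8 × 94 = -75 kJ/mol.
Tetrahedral: e^2 t2^0, CFSE = 2(−0.6) + 0(+0.4) = -1.2Δₜ = -1.2 × (4/9) × 94 = -50 kJ/mol.
OSPE = -75 − (-50) = -25 kJ/mol.

-25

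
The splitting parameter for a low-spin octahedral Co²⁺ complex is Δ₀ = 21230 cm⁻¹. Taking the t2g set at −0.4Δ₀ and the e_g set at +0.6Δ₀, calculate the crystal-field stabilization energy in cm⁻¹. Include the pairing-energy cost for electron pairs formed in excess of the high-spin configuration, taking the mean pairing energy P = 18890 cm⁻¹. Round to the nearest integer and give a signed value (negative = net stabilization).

-19324

Co²⁺: group 9, so d-count = 9 − 2 = 7.
The d⁷ electrons fill as t2g^6 e_g^1.
CFSE(orbital) = 6×(-0.4Δ₀) + 1×(0.6Δ₀) = -1.8Δ₀; with Δ₀ = 21230 cm⁻¹ that is -38214 cm⁻¹.
Relative to high-spin t2g^5 e_g^2 (2 paired), the low-spin configuration has 1 additional pair, contributing +1 × 18890 = +18890 cm⁻¹.
Net CFSE = -38214 + 18890 = -19324 cm⁻¹.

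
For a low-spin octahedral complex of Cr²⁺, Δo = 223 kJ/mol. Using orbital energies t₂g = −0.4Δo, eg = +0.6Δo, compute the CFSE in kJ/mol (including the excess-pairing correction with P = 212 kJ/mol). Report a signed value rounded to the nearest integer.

Cr is in group 6, so Cr²⁺ is d⁴ (6 − 2 = 4).
The d⁴ electrons fill as t₂g⁴ eg⁰.
Orbital CFSE = 4(-0.4) + 0(0.6) = -1.6Δo = -1.6 × 223 = -357 kJ/mol.
Relative to high-spin t₂g³ eg¹ (0 paired), the low-spin configuration has 1 additional pair, contributing +1 × 212 = +212 kJ/mol.
Combining: -357 + 212 = -145 kJ/mol.

-145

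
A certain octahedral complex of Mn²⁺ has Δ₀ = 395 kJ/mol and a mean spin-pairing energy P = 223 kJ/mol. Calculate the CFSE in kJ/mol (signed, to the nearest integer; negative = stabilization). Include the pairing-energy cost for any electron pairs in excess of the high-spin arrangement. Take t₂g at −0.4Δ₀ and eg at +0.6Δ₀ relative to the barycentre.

Group 7 minus oxidation state +2 gives a d⁵ configuration for Mn²⁺.
With Δ₀ > P the complex is low-spin.
Filling d⁵ accordingly: t₂g⁵ eg⁰.
Orbital CFSE = -2.0Δ₀ = -2.0 × 395 = -790 kJ/mol.
Excess pairs vs high-spin: 2 − 0 = 2; pairing cost = +446 kJ/mol.
Net CFSE = -790 + 446 = -344 kJ/mol.

-344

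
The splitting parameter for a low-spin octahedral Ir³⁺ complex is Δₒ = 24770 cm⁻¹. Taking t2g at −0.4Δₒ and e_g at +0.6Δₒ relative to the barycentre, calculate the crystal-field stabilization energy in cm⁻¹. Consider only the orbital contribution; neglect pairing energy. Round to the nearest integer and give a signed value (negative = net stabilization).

Ir³⁺: group 9, so d-count = 9 − 3 = 6.
The d⁶ electrons fill as t2g^6 e_g^0.
The orbital stabilization is -2.4Δₒ = -2.4 × 24770 = -59448 cm⁻¹.

-59448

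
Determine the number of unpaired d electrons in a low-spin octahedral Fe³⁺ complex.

1

Fe³⁺: group 8, so d-count = 8 − 3 = 5.
Configuration: t₂g⁵ eg⁰, giving 1 unpaired electron.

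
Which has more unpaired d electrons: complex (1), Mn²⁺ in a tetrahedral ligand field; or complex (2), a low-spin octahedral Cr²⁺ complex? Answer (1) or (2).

(1): Mn²⁺: group 7, so d-count = 7 − 2 = 5; With tetrahedral geometry the complex is necessarily high-spin; e² t₂³ → 5 unpaired.
(2): Cr²⁺: group 6, so d-count = 6 − 2 = 4; t2g^4 e_g^0 → 2 unpaired.
So (1) has more unpaired electrons.

(1)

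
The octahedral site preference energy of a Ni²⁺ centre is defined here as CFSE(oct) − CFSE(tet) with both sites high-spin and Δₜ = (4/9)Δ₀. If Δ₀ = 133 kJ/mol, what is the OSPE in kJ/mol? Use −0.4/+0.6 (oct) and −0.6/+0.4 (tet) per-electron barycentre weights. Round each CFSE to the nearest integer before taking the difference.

Ni is in group 10, so Ni²⁺ is d⁸ (10 − 2 = 8).
Octahedral high-spin t₂g⁶ eg²: CFSE = -1.2 × 133 = -160 kJ/mol.
Tetrahedral: e⁴ t₂⁴, CFSE = 4(−0.6) + 4(+0.4) = -0.8Δₜ = -0.8 × (4/9) × 133 = -47 kJ/mol.
OSPE = -160 − (-47) = -113 kJ/mol.

-113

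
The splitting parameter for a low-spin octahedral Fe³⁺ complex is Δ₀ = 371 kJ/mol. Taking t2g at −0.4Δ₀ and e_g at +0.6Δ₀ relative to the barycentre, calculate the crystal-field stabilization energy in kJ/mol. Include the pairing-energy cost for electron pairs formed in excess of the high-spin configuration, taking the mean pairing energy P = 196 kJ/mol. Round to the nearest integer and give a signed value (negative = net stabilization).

Group 8 minus oxidation state +3 gives a d⁵ configuration for Fe³⁺.
Configuration: t2g^5 e_g^0.
Orbital CFSE = 5(-0.4) + 0(0.6) = -2.0Δ₀ = -2.0 × 371 = -742 kJ/mol.
High-spin d⁵ would be t2g^3 e_g^2 with 0 pairs; low-spin has 2, so 2 excess pairs cost +2P = +392 kJ/mol.
Net CFSE = -742 + 392 = -350 kJ/mol.

-350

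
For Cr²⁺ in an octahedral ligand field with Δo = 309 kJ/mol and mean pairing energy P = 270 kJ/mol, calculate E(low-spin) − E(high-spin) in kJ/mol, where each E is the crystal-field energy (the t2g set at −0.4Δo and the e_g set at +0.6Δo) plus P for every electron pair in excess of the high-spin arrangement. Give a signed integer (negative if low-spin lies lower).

Group 6 minus oxidation state +2 gives a d⁴ configuration for Cr²⁺.
High-spin d⁴ fills as t2g^3 e_g^1 with CFSE 3(−0.4) + 1(+0.6) = -0.6Δo = -185 kJ/mol.
Low-spin t2g^4 e_g^0 gives -1.6Δo = -494 kJ/mol, but forming 1 extra pair costs 1P = 270 kJ/mol, so E(LS) = -494 + 270 = -224 kJ/mol.
The difference is -224 − (-185) = -39 kJ/mol, so low-spin lies lower.

-39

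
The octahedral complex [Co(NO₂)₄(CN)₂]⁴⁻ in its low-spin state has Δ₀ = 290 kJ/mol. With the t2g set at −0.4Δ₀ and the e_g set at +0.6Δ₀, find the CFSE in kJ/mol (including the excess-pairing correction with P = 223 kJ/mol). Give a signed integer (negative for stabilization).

Ligand charges: 4×(-1) from NO₂⁻ and 2×(-1) from CN⁻ sum to -6; with overall charge -4, Co is +2.
Co sits in group 9; removing 2 electrons leaves Co²⁺ with 9 − 2 = 7 d electrons.
The d⁷ electrons fill as t2g^6 e_g^1.
Orbital CFSE = 6(-0.4) + 1(0.6) = -1.8Δ₀ = -1.8 × 290 = -522 kJ/mol.
High-spin d⁷ would be t2g^5 e_g^2 with 2 pairs; low-spin has 3, so 1 excess pair costs +1P = +223 kJ/mol.
Combining: -522 + 223 = -299 kJ/mol.

-299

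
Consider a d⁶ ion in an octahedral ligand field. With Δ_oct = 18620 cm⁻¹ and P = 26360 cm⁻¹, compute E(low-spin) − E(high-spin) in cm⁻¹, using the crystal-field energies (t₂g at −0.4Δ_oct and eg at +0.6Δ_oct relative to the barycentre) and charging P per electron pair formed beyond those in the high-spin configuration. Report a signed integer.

High-spin: t₂g⁴ eg², CFSE = -0.4Δ_oct = -7448 cm⁻¹.
Low-spin t₂g⁶ eg⁰ gives -2.4Δ_oct = -44688 cm⁻¹, but forming 2 extra pairs costs 2P = 52720 cm⁻¹, so E(LS) = -44688 + 52720 = 8032 cm⁻¹.
E(LS) − E(HS) = 8032 − (-7448) = 15480 cm⁻¹.

15480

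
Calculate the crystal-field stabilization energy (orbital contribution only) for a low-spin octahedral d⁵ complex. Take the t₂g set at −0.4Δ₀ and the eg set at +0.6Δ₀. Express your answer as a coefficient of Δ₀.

-2.0 Δ₀

Configuration: t₂g⁵ eg⁰.
CFSE = 5(-0.4Δ₀) + 0(0.6Δ₀) = -2.0Δ₀ + 0.0Δ₀ = -2.0Δ₀.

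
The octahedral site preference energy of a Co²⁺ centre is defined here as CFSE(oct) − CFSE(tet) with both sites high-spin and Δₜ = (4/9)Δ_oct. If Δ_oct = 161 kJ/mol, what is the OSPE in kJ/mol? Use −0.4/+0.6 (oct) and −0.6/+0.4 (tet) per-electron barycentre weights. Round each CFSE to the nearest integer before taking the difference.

-43

Co sits in group 9; removing 2 electrons leaves Co²⁺ with 9 − 2 = 7 d electrons.
Octahedral (high-spin): t₂g⁵ eg², CFSE = 5(−0.4) + 2(+0.6) = -0.8Δ_oct = -0.8 × 161 = -129 kJ/mol.
In a tetrahedral site the filling is e⁴ t₂³: CFSE(tet) = -1.2Δₜ = -1.2 × (4/9)(161) = -86 kJ/mol.
OSPE = CFSE(oct) − CFSE(tet) = -129 − (-86) = -43 kJ/mol.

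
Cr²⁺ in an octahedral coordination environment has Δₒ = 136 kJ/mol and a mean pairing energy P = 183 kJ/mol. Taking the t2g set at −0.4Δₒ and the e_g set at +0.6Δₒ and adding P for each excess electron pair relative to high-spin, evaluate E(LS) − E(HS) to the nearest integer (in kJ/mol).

Cr is in group 6, so Cr²⁺ is d⁴ (6 − 2 = 4).
High-spin: t2g^3 e_g^1, CFSE = -0.6Δₒ = -82 kJ/mol.
Low-spin t2g^4 e_g^0 gives -1.6Δₒ = -218 kJ/mol, but forming 1 extra pair costs 1P = 183 kJ/mol, so E(LS) = -218 + 183 = -35 kJ/mol.
Thus E(LS) − E(HS) = 47 kJ/mol.

47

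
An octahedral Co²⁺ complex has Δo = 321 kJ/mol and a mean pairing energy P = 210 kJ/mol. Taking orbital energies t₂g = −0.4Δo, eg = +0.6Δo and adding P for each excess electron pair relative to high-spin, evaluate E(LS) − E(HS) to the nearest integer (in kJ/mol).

-111

Group 9 minus oxidation state +2 gives a d⁷ configuration for Co²⁺.
In the high-spin limit (t₂g⁵ eg²) the orbital term is -0.8Δo = -257 kJ/mol, with no excess pairing.
Low-spin t₂g⁶ eg¹ gives -1.8Δo = -578 kJ/mol, but forming 1 extra pair costs 1P = 210 kJ/mol, so E(LS) = -578 + 210 = -368 kJ/mol.
E(LS) − E(HS) = -368 − (-257) = -111 kJ/mol.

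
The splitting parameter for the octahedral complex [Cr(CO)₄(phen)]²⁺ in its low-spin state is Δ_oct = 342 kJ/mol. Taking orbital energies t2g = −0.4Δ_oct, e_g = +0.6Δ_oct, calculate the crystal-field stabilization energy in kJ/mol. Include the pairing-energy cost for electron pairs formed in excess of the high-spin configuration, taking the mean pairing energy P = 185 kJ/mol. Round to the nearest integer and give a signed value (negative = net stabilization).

Ligand charges: 4×(+0) from CO and 1×(+0) from phen sum to +0; with overall charge +2, Cr is +2.
Group 6 minus oxidation state +2 gives a d⁴ configuration for Cr²⁺.
Configuration: t2g^4 e_g^0.
CFSE(orbital) = 4×(-0.4Δ_oct) + 0×(0.6Δ_oct) = -1.6Δ_oct; with Δ_oct = 342 kJ/mol that is -547 kJ/mol.
High-spin d⁴ would be t2g^3 e_g^1 with 0 pairs; low-spin has 1, so 1 excess pair costs +1P = +185 kJ/mol.
Combining: -547 + 185 = -362 kJ/mol.

-362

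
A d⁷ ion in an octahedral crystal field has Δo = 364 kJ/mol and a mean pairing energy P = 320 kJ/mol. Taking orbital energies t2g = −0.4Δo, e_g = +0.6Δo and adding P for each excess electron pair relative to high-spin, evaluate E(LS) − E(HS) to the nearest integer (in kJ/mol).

High-spin d⁷ fills as t2g^5 e_g^2 with CFSE 5(−0.4) + 2(+0.6) = -0.8Δo = -291 kJ/mol.
Low-spin: t2g^6 e_g^1, orbital CFSE = -1.8Δo = -655 kJ/mol; plus 1 excess pair × P = +320 kJ/mol; total -335 kJ/mol.
E(LS) − E(HS) = -335 − (-291) = -44 kJ/mol.

-44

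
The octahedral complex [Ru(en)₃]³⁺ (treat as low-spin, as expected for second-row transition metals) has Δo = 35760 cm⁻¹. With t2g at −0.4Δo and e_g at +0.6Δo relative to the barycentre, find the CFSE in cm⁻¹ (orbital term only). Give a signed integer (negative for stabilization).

-71520

en is neutral, so the +3 overall charge sits on Ru: oxidation state +3.
Group 8 minus oxidation state +3 gives a d⁵ configuration for Ru³⁺.
Electron filling gives t2g^5 e_g^0.
The orbital stabilization is -2.0Δo = -2.0 × 35760 = -71520 cm⁻¹.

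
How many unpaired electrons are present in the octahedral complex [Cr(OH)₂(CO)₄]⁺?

3

Ligand charges: 2×(-1) from OH⁻ and 4×(+0) from CO sum to -2; with overall charge +1, Cr is +3.
Group 6 minus oxidation state +3 gives a d³ configuration for Cr³⁺.
Configuration: t₂g³ eg⁰, giving 3 unpaired electrons.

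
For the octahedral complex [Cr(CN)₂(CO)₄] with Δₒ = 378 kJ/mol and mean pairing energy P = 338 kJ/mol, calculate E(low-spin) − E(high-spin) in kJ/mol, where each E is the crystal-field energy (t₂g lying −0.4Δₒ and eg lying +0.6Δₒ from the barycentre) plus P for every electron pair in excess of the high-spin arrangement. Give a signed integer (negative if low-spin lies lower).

Ligand charges: 2×(-1) from CN⁻ and 4×(+0) from CO sum to -2; with overall charge +0, Cr is +2.
Group 6 minus oxidation state +2 gives a d⁴ configuration for Cr²⁺.
In the high-spin limit (t₂g³ eg¹) the orbital term is -0.6Δₒ = -227 kJ/mol, with no excess pairing.
Low-spin t₂g⁴ eg⁰ gives -1.6Δₒ = -605 kJ/mol, but forming 1 extra pair costs 1P = 338 kJ/mol, so E(LS) = -605 + 338 = -267 kJ/mol.
The difference is -267 − (-227) = -40 kJ/mol, so low-spin lies lower.

-40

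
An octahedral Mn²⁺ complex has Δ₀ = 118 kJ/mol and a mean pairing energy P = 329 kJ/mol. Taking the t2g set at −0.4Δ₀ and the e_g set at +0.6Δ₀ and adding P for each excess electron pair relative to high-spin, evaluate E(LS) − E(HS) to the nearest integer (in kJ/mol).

Mn²⁺: group 7, so d-count = 7 − 2 = 5.
High-spin: t2g^3 e_g^2, CFSE = 0.0Δ₀ = 0 kJ/mol.
Low-spin: t2g^5 e_g^0, orbital CFSE = -2.0Δ₀ = -236 kJ/mol; plus 2 excess pairs × P = +658 kJ/mol; total 422 kJ/mol.
The difference is 422 − (0) = 422 kJ/mol, so high-spin lies lower.

422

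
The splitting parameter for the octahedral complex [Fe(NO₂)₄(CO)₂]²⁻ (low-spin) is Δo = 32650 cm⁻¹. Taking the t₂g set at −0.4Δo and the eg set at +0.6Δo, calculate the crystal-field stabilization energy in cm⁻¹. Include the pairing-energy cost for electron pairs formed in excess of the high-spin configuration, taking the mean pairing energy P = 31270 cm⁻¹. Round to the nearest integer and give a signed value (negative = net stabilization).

Ligand charges: 4×(-1) from NO₂⁻ and 2×(+0) from CO sum to -4; with overall charge -2, Fe is +2.
Fe²⁺: group 8, so d-count = 8 − 2 = 6.
The d⁶ electrons fill as t₂g⁶ eg⁰.
CFSE(orbital) = 6×(-0.4Δo) + 0×(0.6Δo) = -2.4Δo; with Δo = 32650 cm⁻¹ that is -78360 cm⁻¹.
High-spin d⁶ would be t₂g⁴ eg² with 1 pair; low-spin has 3, so 2 excess pairs cost +2P = +62540 cm⁻¹.
Overall CFSE = -78360 + 62540 = -15820 cm⁻¹.

-15820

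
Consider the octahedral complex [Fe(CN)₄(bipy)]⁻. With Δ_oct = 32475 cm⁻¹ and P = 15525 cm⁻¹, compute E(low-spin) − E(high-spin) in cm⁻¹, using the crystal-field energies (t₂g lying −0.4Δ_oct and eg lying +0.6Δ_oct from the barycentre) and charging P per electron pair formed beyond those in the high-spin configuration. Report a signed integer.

Ligand charges: 4×(-1) from CN⁻ and 1×(+0) from bipy sum to -4; with overall charge -1, Fe is +3.
Fe³⁺: group 8, so d-count = 8 − 3 = 5.
High-spin d⁵ fills as t₂g³ eg² with CFSE 3(−0.4) + 2(+0.6) = 0.0Δ_oct = 0 cm⁻¹.
Low-spin: t₂g⁵ eg⁰, orbital CFSE = -2.0Δ_oct = -64950 cm⁻¹; plus 2 excess pairs × P = +31050 cm⁻¹; total -33900 cm⁻¹.
The difference is -33900 − (0) = -33900 cm⁻¹, so low-spin lies lower.

-33900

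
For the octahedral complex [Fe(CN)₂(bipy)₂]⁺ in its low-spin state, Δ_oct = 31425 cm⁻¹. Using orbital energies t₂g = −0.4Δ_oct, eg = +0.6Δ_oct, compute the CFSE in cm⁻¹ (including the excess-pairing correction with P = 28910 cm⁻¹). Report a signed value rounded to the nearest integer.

-5030

Ligand charges: 2×(-1) from CN⁻ and 2×(+0) from bipy sum to -2; with overall charge +1, Fe is +3.
Fe sits in group 8; removing 3 electrons leaves Fe³⁺ with 8 − 3 = 5 d electrons.
Electron filling gives t₂g⁵ eg⁰.
CFSE(orbital) = 5×(-0.4Δ_oct) + 0×(0.6Δ_oct) = -2.0Δ_oct; with Δ_oct = 31425 cm⁻¹ that is -62850 cm⁻¹.
Relative to high-spin t₂g³ eg² (0 paired), the low-spin configuration has 2 additional pairs, contributing +2 × 28910 = +57820 cm⁻¹.
Combining: -62850 + 57820 = -5030 cm⁻¹.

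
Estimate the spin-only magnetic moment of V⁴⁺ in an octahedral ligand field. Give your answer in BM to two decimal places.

V sits in group 5; removing 4 electrons leaves V⁴⁺ with 5 − 4 = 1 d electrons.
Configuration: t₂g¹ eg⁰ → 1 unpaired electron.
μ(spin-only) = √[1(1+2)] = √3 ≈ 1.73 BM.

1.73 BM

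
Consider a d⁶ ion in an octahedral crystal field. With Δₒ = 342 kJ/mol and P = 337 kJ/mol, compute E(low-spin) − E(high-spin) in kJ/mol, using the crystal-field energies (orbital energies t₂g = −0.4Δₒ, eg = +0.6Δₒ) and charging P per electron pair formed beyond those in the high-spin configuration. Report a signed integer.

In the high-spin limit (t₂g⁴ eg²) the orbital term is -0.4Δₒ = -137 kJ/mol, with no excess pairing.
Low-spin: t₂g⁶ eg⁰, orbital CFSE = -2.4Δₒ = -821 kJ/mol; plus 2 excess pairs × P = +674 kJ/mol; total -147 kJ/mol.
The difference is -147 − (-137) = -10 kJ/mol, so low-spin lies lower.

-10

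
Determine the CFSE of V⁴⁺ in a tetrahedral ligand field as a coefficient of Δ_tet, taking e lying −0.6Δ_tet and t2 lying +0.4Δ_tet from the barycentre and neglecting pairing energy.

V sits in group 5; removing 4 electrons leaves V⁴⁺ with 5 − 4 = 1 d electrons.
Tetrahedral splitting is small, so the complex is high-spin.
Configuration: e^1 t2^0.
CFSE = 1(-0.6Δ_tet) + 0(0.4Δ_tet) = -0.6Δ_tet + 0.0Δ_tet = -0.6Δ_tet.

-0.6 Δ_tet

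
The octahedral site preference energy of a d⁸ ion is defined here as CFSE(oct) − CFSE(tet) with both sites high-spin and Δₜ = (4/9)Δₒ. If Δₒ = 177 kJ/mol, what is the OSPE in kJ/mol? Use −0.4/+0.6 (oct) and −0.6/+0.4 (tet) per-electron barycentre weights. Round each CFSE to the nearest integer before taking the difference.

-149

In an octahedral site d⁸ (HS) is t₂g⁶ eg², giving CFSE(oct) = -1.2Δₒ = -212 kJ/mol.
Tetrahedral e⁴ t₂⁴ gives -0.8Δₜ = -0.8 × (4/9) × 177 = -63 kJ/mol.
OSPE = CFSE(oct) − CFSE(tet) = -212 − (-63) = -149 kJ/mol.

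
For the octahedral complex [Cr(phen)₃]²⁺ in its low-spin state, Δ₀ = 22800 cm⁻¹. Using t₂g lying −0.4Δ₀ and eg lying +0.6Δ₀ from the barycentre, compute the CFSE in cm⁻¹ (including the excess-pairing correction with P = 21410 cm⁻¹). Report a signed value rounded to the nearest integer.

phen is neutral, so the +2 overall charge sits on Cr: oxidation state +2.
Cr²⁺: group 6, so d-count = 6 − 2 = 4.
Electron filling gives t₂g⁴ eg⁰.
CFSE(orbital) = 4×(-0.4Δ₀) + 0×(0.6Δ₀) = -1.6Δ₀; with Δ₀ = 22800 cm⁻¹ that is -36480 cm⁻¹.
High-spin d⁴ would be t₂g³ eg¹ with 0 pairs; low-spin has 1, so 1 excess pair costs +1P = +21410 cm⁻¹.
Overall CFSE = -36480 + 21410 = -15070 cm⁻¹.

-15070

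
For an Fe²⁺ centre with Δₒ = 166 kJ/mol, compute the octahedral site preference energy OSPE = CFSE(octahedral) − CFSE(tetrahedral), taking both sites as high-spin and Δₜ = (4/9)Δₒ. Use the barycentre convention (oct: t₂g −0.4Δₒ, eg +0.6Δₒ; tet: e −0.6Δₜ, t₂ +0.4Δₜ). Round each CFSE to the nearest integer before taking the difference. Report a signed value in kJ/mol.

Fe is in group 8, so Fe²⁺ is d⁶ (8 − 2 = 6).
In an octahedral site d⁶ (HS) is t₂g⁴ eg², giving CFSE(oct) = -0.4Δₒ = -66 kJ/mol.
In a tetrahedral site the filling is e³ t₂³: CFSE(tet) = -0.6Δₜ = -0.6 × (4/9)(166) = -44 kJ/mol.
OSPE = -66 − (-44) = -22 kJ/mol.

-22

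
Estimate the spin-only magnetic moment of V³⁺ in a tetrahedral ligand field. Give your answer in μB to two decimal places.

2.83 μB

V is in group 5, so V³⁺ is d² (5 − 3 = 2).
Tetrahedral splitting is small, so the complex is high-spin.
Configuration: e² t₂⁰ → 2 unpaired electrons.
μ(spin-only) = √[2(2+2)] = √8 ≈ 2.83 μB.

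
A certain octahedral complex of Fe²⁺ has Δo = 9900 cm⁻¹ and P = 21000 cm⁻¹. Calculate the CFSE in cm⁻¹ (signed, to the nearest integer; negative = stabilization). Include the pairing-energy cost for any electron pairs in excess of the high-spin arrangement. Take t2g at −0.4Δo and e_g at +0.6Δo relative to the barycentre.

-3960

Group 8 minus oxidation state +2 gives a d⁶ configuration for Fe²⁺.
Since Δo = 9900 cm⁻¹ < P = 21000 cm⁻¹, the complex adopts the high-spin configuration.
Filling d⁶ accordingly: t2g^4 e_g^2.
Orbital CFSE = -0.4Δo = -0.4 × 9900 = -3960 cm⁻¹.
High-spin has no excess pairs, so no pairing correction applies.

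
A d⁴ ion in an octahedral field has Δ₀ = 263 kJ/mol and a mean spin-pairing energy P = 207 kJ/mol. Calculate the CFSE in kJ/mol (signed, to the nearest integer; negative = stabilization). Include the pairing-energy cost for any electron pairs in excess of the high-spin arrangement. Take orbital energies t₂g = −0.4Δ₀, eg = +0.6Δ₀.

-214

Since Δ₀ = 263 kJ/mol > P = 207 kJ/mol, the complex adopts the low-spin configuration.
Filling d⁴ accordingly: t₂g⁴ eg⁰.
Orbital CFSE = -1.6Δ₀ = -1.6 × 263 = -421 kJ/mol.
Excess pairs vs high-spin: 1 − 0 = 1; pairing cost = +207 kJ/mol.
Net CFSE = -421 + 207 = -214 kJ/mol.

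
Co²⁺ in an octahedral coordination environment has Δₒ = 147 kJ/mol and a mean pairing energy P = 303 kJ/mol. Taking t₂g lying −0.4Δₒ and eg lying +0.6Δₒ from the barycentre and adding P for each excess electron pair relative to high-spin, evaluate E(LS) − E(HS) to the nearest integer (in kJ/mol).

156

Co sits in group 9; removing 2 electrons leaves Co²⁺ with 9 − 2 = 7 d electrons.
In the high-spin limit (t₂g⁵ eg²) the orbital term is -0.8Δₒ = -118 kJ/mol, with no excess pairing.
Low-spin: t₂g⁶ eg¹, orbital CFSE = -1.8Δₒ = -265 kJ/mol; plus 1 excess pair × P = +303 kJ/mol; total 38 kJ/mol.
Thus E(LS) − E(HS) = 156 kJ/mol.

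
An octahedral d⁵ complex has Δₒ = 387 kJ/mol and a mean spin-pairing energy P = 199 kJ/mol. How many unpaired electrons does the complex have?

Here Δₒ > P (387 > 199), so the low-spin state is favoured.
Configuration: t₂g⁵ eg⁰.
Unpaired electrons: 1.

1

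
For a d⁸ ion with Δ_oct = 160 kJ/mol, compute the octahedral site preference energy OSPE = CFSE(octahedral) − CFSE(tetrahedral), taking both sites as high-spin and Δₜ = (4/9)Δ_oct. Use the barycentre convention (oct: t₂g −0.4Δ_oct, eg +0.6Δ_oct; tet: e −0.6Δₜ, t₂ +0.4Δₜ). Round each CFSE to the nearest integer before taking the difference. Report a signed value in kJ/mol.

Octahedral high-spin t2g^6 e_g^2: CFSE = -1.2 × 160 = -192 kJ/mol.
Tetrahedral e^4 t2^4 gives -0.8Δₜ = -0.8 × (4/9) × 160 = -57 kJ/mol.
Subtracting, OSPE = -192 − (-57) = -135 kJ/mol.

-135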